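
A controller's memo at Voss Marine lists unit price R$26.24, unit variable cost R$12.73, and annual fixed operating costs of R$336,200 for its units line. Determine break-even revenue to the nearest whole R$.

R$652,989

CM per unit = R$26.24 − R$12.73 = R$13.51; CM ratio = R$13.51 / R$26.24 = 0.5149.
Break-even sales = FC ÷ CM ratio = R$336,200 × R$26.24 / R$13.51 = R$652,989.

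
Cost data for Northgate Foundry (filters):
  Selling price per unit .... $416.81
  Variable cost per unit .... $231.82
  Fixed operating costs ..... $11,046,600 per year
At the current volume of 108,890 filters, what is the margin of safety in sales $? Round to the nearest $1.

$20,496,807

Contribution margin per unit = $416.81 − $231.82 = $184.99. Break-even units = $11,046,600 ÷ $184.99 = 59,714.58; break-even revenue = 59,714.58 × $416.81 = $24,889,633.74.
Actual sales revenue = 108,890 × $416.81 = $45,386,440.90.
Margin of safety = $45,386,440.90 − $24,889,633.74 = $20,496,807.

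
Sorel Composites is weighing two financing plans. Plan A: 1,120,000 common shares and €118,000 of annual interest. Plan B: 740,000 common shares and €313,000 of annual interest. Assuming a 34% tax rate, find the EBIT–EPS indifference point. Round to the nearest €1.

At indifference, (EBIT − 118,000)(1 − t)/1,120,000 = (EBIT − 313,000)(1 − t)/740,000.
The (1 − t) factor cancels: (EBIT − 118,000) × 740,000 = (EBIT − 313,000) × 1,120,000.
EBIT × (1,120,000 − 740,000) = 313,000 × 1,120,000 − 118,000 × 740,000 = 263,240,000,000, so EBIT = 263,240,000,000 ÷ 380,000 = 692,736.84.

€692,737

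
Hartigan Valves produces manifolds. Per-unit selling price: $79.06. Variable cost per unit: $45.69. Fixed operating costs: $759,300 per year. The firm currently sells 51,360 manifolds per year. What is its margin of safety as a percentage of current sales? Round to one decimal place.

55.7%

Contribution margin per unit = $79.06 − $45.69 = $33.37. Break-even units = $759,300 ÷ $33.37 = 22,753.97; break-even revenue = 22,753.97 × $79.06 = $1,798,928.92.
Actual sales revenue = 51,360 × $79.06 = $4,060,521.60.
Margin of safety = ($4,060,521.60 − $1,798,928.92) ÷ $4,060,521.60 = 55.7%.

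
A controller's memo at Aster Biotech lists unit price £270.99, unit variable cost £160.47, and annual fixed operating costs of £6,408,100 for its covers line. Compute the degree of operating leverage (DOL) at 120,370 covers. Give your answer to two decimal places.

At 120,370 units, contribution = 120,370 × £110.52 = £13,303,292.40.
Subtracting fixed costs: EBIT = £13,303,292.40 − £6,408,100 = £6,895,192.40.
DOL = contribution ÷ EBIT = £13,303,292.40 ÷ £6,895,192.40 = 1.9294.

1.93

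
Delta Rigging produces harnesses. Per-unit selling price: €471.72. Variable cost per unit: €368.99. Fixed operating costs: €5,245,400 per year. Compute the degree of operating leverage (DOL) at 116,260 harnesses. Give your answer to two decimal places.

At 116,260 units, contribution = 116,260 × €102.73 = €11,943,389.80.
Operating income = contribution − fixed costs = €11,943,389.80 − €5,245,400 = €6,697,989.80.
DOL = contribution ÷ EBIT = €11,943,389.80 ÷ €6,697,989.80 = 1.7831.

1.78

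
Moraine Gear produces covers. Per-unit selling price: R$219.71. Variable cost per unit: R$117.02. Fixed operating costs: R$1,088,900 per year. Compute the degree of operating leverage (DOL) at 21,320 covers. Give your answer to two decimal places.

At 21,320 units, contribution = 21,320 × R$102.69 = R$2,189,350.80.
EBIT = R$2,189,350.80 − R$1,088,900 = R$1,100,450.80.
DOL = contribution ÷ EBIT = R$2,189,350.80 ÷ R$1,100,450.80 = 1.9895.

1.99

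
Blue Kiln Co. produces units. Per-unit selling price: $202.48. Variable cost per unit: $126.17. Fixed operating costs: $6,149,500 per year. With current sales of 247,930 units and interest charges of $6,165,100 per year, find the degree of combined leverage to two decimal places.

Total contribution margin = 247,930 × $76.31 = $18,919,538.30.
EBIT = $18,919,538.30 − $6,149,500 = $12,770,038.30. Interest = $6,165,100.00, so EBIT − I = $6,604,938.30.
Degree of total leverage = total CM / (EBIT − interest) = $18,919,538.30 / $6,604,938.30 = 2.8645.

2.86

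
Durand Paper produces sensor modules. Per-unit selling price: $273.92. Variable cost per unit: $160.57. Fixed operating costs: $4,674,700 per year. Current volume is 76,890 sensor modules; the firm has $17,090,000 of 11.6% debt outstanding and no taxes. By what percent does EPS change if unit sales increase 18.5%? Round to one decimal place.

Contribution at this volume is 76,890 × $113.35 = $8,715,481.50.
Operating income = contribution − fixed costs = $8,715,481.50 − $4,674,700 = $4,040,781.50.
Interest = $1,982,440.00, so EBIT − I = $2,058,341.50.
Degree of combined leverage = contribution ÷ (EBIT − I) = $8,715,481.50 ÷ $2,058,341.50 = 4.2342.
%ΔEPS = DCL × %ΔSales = 4.2342 × +18.5% = +78.3%.

+78.3%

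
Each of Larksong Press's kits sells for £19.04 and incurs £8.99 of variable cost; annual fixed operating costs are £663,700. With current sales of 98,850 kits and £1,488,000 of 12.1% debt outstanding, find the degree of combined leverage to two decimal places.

6.64

Contribution at this volume is 98,850 × £10.05 = £993,442.50.
EBIT = £993,442.50 − £663,700 = £329,742.50. Interest = £180,048.00, so EBIT − I = £149,694.50.
DCL = contribution ÷ (EBIT − I) = £993,442.50 ÷ £149,694.50 = 6.6365.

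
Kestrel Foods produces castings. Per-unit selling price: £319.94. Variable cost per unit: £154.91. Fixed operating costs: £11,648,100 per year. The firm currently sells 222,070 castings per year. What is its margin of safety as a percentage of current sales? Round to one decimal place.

68.2%

Unit CM = price − variable cost = £319.94 − £154.91 = £165.03. Break-even units = £11,648,100 ÷ £165.03 = 70,581.71; break-even revenue = 70,581.71 × £319.94 = £22,581,913.07.
Current sales = 222,070 × £319.94 = £71,049,075.80.
Margin of safety = (£71,049,075.80 − £22,581,913.07) ÷ £71,049,075.80 = 68.2%.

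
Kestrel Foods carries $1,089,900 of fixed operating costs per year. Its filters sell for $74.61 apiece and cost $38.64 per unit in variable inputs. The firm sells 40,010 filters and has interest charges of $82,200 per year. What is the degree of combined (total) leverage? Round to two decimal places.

5.39

At 40,010 units, contribution = 40,010 × $35.97 = $1,439,159.70.
Operating income = contribution − fixed costs = $1,439,159.70 − $1,089,900 = $349,259.70. Interest = $82,200.00.
DOL = $1,439,159.70 ÷ $349,259.70 = 4.1206; DFL = $349,259.70 ÷ $267,059.70 = 1.3078.
Combined leverage = 4.1206 × 1.3078 = 5.3889.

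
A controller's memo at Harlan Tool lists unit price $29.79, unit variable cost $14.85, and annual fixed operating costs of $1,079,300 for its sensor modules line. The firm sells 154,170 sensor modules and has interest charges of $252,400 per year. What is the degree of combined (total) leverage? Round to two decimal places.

Total contribution margin = 154,170 × $14.94 = $2,303,299.80.
Subtracting fixed costs: EBIT = $2,303,299.80 − $1,079,300 = $1,223,999.80. Interest = $252,400.00.
DOL = $2,303,299.80 ÷ $1,223,999.80 = 1.8818; DFL = $1,223,999.80 ÷ $971,599.80 = 1.2598.
Combined leverage = 1.8818 × 1.2598 = 2.3707.

2.37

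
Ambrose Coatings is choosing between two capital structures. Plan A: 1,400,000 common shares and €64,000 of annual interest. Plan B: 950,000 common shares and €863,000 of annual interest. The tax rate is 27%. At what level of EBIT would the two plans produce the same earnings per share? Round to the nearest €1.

At indifference, (EBIT − 64,000)(1 − t)/1,400,000 = (EBIT − 863,000)(1 − t)/950,000.
The (1 − t) factor cancels: (EBIT − 64,000) × 950,000 = (EBIT − 863,000) × 1,400,000.
EBIT × (1,400,000 − 950,000) = 863,000 × 1,400,000 − 64,000 × 950,000 = 1,147,400,000,000, so EBIT = 1,147,400,000,000 ÷ 450,000 = 2,549,777.78.

€2,549,778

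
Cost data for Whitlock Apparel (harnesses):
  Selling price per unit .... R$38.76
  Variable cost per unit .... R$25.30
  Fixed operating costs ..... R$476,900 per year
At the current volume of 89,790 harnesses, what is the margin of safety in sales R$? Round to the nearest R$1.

R$2,106,958

Each unit contributes R$38.76 − R$25.30 = R$13.46. Break-even units = R$476,900 ÷ R$13.46 = 35,430.91; break-even revenue = 35,430.91 × R$38.76 = R$1,373,301.93.
Current sales = 89,790 × R$38.76 = R$3,480,260.40.
Margin of safety = R$3,480,260.40 − R$1,373,301.93 = R$2,106,958.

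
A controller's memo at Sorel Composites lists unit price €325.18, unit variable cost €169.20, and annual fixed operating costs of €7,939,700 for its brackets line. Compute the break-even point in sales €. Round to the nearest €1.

€16,552,325

Contribution margin per unit = €325.18 − €169.20 = €155.98, a CM ratio of €155.98 ÷ €325.18 = 0.4797.
Break-even sales = FC ÷ CM ratio = €7,939,700 × €325.18 / €155.98 = €16,552,325.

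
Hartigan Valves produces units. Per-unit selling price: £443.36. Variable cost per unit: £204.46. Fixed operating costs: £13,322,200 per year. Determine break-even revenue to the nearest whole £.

CM per unit = £443.36 − £204.46 = £238.90; CM ratio = £238.90 / £443.36 = 0.5388.
Break-even revenue = fixed costs × price ÷ CM = £13,322,200 × £443.36 ÷ £238.90 = £24,723,862.

£24,723,862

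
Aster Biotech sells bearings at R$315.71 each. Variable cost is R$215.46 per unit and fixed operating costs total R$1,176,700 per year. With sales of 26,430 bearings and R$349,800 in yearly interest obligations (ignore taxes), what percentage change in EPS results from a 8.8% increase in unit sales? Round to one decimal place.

At 26,430 units, contribution = 26,430 × R$100.25 = R$2,649,607.50.
Operating income = contribution − fixed costs = R$2,649,607.50 − R$1,176,700 = R$1,472,907.50.
After interest of R$349,800.00, pre-tax earnings = R$1,123,107.50.
Degree of combined leverage = contribution ÷ (EBIT − I) = R$2,649,607.50 ÷ R$1,123,107.50 = 2.3592.
%ΔEPS = DCL × %ΔSales = 2.3592 × +8.8% = +20.8%.

+20.8%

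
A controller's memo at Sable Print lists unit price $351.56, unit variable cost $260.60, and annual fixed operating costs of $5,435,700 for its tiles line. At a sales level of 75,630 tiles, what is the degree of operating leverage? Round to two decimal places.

Contribution at this volume is 75,630 × $90.96 = $6,879,304.80.
Operating income = contribution − fixed costs = $6,879,304.80 − $5,435,700 = $1,443,604.80.
Degree of operating leverage = $6,879,304.80 / $1,443,604.80 = 4.7654.

4.77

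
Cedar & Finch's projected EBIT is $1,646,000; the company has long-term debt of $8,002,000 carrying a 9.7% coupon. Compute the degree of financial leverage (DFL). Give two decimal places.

1.89

Interest = $776,194.00.
DFL = EBIT ÷ (EBIT − I) = $1,646,000 ÷ ($1,646,000 − $776,194.00) = $1,646,000 ÷ $869,806.00 = 1.8924.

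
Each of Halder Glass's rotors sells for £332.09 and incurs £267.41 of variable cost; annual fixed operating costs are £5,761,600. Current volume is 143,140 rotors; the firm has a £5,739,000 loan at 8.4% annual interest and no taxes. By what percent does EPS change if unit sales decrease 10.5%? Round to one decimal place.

-32.2%

Total contribution margin = 143,140 × £64.68 = £9,258,295.20.
Operating income = contribution − fixed costs = £9,258,295.20 − £5,761,600 = £3,496,695.20.
After interest of £482,076.00, pre-tax earnings = £3,014,619.20.
Degree of combined leverage = contribution ÷ (EBIT − I) = £9,258,295.20 ÷ £3,014,619.20 = 3.0711.
%ΔEPS = DCL × %ΔSales = 3.0711 × -10.5% = -32.2%.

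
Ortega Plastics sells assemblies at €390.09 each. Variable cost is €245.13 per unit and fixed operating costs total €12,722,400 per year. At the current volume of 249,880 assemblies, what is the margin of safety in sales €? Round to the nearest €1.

Unit CM = price − variable cost = €390.09 − €245.13 = €144.96. Break-even units = €12,722,400 ÷ €144.96 = 87,764.90; break-even revenue = 87,764.90 × €390.09 = €34,236,210.10.
Actual sales revenue = 249,880 × €390.09 = €97,475,689.20.
Margin of safety = €97,475,689.20 − €34,236,210.10 = €63,239,479.

€63,239,479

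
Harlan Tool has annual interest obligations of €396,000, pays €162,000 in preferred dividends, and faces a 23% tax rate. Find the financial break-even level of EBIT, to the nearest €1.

€606,390

Preferred dividends are paid after tax, so their pre-tax equivalent is €162,000 ÷ (1 − 0.23) = €210,389.61.
EPS = 0 when EBIT covers interest plus the pre-tax preferred burden: €396,000 + €210,389.61 = €606,389.61.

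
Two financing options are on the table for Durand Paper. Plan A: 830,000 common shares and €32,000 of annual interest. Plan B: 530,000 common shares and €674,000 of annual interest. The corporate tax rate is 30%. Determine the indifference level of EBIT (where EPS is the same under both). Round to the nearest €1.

€1,808,200

Set EPS_A = EPS_B: (EBIT − €32,000)(1 − 0.30) ÷ 830,000 = (EBIT − €674,000)(1 − 0.30) ÷ 530,000.
Cancelling (1 − t) and cross-multiplying: 530,000·(EBIT − 32,000) = 830,000·(EBIT − 674,000).
EBIT × (830,000 − 530,000) = 674,000 × 830,000 − 32,000 × 530,000 = 542,460,000,000, so EBIT = 542,460,000,000 ÷ 300,000 = 1,808,200.00.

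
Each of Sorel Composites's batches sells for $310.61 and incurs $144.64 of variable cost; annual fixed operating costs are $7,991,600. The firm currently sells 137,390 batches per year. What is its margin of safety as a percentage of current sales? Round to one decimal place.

Unit CM = price − variable cost = $310.61 − $144.64 = $165.97. Break-even units = $7,991,600 ÷ $165.97 = 48,150.87; break-even revenue = 48,150.87 × $310.61 = $14,956,141.93.
Current sales = 137,390 × $310.61 = $42,674,707.90.
Margin of safety = ($42,674,707.90 − $14,956,141.93) ÷ $42,674,707.90 = 65.0%.

65.0%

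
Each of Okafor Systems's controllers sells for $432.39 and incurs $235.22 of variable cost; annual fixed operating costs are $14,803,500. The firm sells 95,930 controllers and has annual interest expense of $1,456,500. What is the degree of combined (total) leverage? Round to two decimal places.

At 95,930 units, contribution = 95,930 × $197.17 = $18,914,518.10.
EBIT = $18,914,518.10 − $14,803,500 = $4,111,018.10. Interest = $1,456,500.00, so EBIT − I = $2,654,518.10.
DCL = contribution ÷ (EBIT − I) = $18,914,518.10 ÷ $2,654,518.10 = 7.1254.

7.13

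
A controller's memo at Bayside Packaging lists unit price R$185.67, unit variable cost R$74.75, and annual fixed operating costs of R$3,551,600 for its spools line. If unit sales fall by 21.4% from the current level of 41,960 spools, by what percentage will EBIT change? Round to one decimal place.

-90.3%

Total contribution margin = 41,960 × R$110.92 = R$4,654,203.20.
EBIT = R$4,654,203.20 − R$3,551,600 = R$1,102,603.20.
DOL = contribution ÷ EBIT = R$4,654,203.20 ÷ R$1,102,603.20 = 4.2211.
%ΔEBIT = DOL × %ΔSales = 4.2211 × -21.4% = -90.3%.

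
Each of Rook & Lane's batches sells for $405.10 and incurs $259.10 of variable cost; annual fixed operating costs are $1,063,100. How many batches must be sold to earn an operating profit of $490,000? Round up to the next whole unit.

10,638 batches

Each unit contributes $405.10 − $259.10 = $146.00.
Units = (FC + target) / CM = ($1,063,100 + $490,000) / $146.00 = 10,637.67, so 10,638 batches.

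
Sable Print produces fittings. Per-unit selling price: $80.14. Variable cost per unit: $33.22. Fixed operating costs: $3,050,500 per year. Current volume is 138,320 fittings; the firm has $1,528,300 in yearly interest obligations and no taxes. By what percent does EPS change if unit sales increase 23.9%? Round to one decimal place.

+81.2%

At 138,320 units, contribution = 138,320 × $46.92 = $6,489,974.40.
Subtracting fixed costs: EBIT = $6,489,974.40 − $3,050,500 = $3,439,474.40.
After interest of $1,528,300.00, pre-tax earnings = $1,911,174.40.
DCL = total CM / (EBIT − I) = $6,489,974.40 / $1,911,174.40 = 3.3958.
EPS therefore changes by 3.3958 × (+23.9%) = +81.2%.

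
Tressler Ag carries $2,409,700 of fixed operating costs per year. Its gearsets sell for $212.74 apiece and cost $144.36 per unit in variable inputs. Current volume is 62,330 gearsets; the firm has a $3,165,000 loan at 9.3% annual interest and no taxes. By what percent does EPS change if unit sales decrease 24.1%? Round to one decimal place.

At 62,330 units, contribution = 62,330 × $68.38 = $4,262,125.40.
Subtracting fixed costs: EBIT = $4,262,125.40 − $2,409,700 = $1,852,425.40.
Interest = $294,345.00, so EBIT − I = $1,558,080.40.
DCL = total CM / (EBIT − I) = $4,262,125.40 / $1,558,080.40 = 2.7355.
%ΔEPS = DCL × %ΔSales = 2.7355 × -24.1% = -65.9%.

-65.9%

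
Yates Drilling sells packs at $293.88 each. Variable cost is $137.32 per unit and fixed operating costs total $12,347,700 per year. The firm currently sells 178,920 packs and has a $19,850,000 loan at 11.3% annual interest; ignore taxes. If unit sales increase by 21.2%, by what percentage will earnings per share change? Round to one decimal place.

+44.2%

Contribution at this volume is 178,920 × $156.56 = $28,011,715.20.
EBIT = $28,011,715.20 − $12,347,700 = $15,664,015.20.
Interest = $2,243,050.00, so EBIT − I = $13,420,965.20.
Degree of combined leverage = contribution ÷ (EBIT − I) = $28,011,715.20 ÷ $13,420,965.20 = 2.0872.
EPS therefore changes by 2.0872 × (+21.2%) = +44.2%.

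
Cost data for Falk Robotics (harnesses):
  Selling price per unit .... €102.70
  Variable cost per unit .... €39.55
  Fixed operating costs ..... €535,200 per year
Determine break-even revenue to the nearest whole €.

€870,389

Contribution margin per unit = €102.70 − €39.55 = €63.15, a CM ratio of €63.15 ÷ €102.70 = 0.6149.
Break-even revenue = fixed costs × price ÷ CM = €535,200 × €102.70 ÷ €63.15 = €870,389.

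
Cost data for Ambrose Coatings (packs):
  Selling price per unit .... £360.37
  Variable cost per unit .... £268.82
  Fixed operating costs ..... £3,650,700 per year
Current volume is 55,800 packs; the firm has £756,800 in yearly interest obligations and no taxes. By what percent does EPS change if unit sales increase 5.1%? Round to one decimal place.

+37.2%

Total contribution margin = 55,800 × £91.55 = £5,108,490.00.
Subtracting fixed costs: EBIT = £5,108,490.00 − £3,650,700 = £1,457,790.00.
After interest of £756,800.00, pre-tax earnings = £700,990.00.
Degree of combined leverage = contribution ÷ (EBIT − I) = £5,108,490.00 ÷ £700,990.00 = 7.2875.
%ΔEPS = DCL × %ΔSales = 7.2875 × +5.1% = +37.2%.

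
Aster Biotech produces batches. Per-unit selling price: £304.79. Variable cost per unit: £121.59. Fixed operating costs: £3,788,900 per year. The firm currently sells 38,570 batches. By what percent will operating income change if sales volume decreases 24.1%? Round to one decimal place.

Contribution at this volume is 38,570 × £183.20 = £7,066,024.00.
Operating income = contribution − fixed costs = £7,066,024.00 − £3,788,900 = £3,277,124.00.
DOL = contribution ÷ EBIT = £7,066,024.00 ÷ £3,277,124.00 = 2.1562.
So EBIT moves 2.1562 × (-24.1%) = -52.0%.

-52.0%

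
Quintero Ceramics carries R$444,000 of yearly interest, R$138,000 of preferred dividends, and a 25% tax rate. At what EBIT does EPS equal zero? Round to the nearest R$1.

Grossing the preferred dividend up to pre-tax terms: R$138,000 / (1 − 0.25) = R$184,000.00.
EPS = 0 when EBIT covers interest plus the pre-tax preferred burden: R$444,000 + R$184,000.00 = R$628,000.00.

R$628,000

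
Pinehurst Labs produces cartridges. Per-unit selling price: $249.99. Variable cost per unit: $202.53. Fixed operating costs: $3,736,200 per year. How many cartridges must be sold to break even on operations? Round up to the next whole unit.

Each unit contributes $249.99 − $202.53 = $47.46.
Break-even volume = fixed costs ÷ CM per unit = $3,736,200 ÷ $47.46 = 78,723.14, so 78,724 cartridges.

78,724 cartridges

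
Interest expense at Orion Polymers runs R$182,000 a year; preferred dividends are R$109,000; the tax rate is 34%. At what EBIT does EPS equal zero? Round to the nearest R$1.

R$347,152

Preferred dividends are paid after tax, so their pre-tax equivalent is R$109,000 ÷ (1 − 0.34) = R$165,151.52.
EPS = 0 when EBIT covers interest plus the pre-tax preferred burden: R$182,000 + R$165,151.52 = R$347,151.52.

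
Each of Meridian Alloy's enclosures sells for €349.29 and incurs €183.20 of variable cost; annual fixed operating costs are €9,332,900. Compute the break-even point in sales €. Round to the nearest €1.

€19,627,242

CM per unit = €349.29 − €183.20 = €166.09; CM ratio = €166.09 / €349.29 = 0.4755.
Break-even revenue = fixed costs × price ÷ CM = €9,332,900 × €349.29 ÷ €166.09 = €19,627,242.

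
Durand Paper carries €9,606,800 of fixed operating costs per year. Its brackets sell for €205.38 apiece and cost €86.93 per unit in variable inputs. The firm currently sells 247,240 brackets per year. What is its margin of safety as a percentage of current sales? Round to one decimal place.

67.2%

Unit CM = price − variable cost = €205.38 − €86.93 = €118.45. Break-even units = €9,606,800 ÷ €118.45 = 81,104.26; break-even revenue = 81,104.26 × €205.38 = €16,657,193.62.
Actual sales revenue = 247,240 × €205.38 = €50,778,151.20.
Margin of safety = (€50,778,151.20 − €16,657,193.62) ÷ €50,778,151.20 = 67.2%.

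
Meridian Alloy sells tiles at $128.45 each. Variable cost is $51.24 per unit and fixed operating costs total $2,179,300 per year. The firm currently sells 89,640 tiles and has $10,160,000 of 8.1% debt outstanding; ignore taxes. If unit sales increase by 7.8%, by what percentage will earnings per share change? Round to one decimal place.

Contribution at this volume is 89,640 × $77.21 = $6,921,104.40.
Subtracting fixed costs: EBIT = $6,921,104.40 − $2,179,300 = $4,741,804.40.
After interest of $822,960.00, pre-tax earnings = $3,918,844.40.
Degree of combined leverage = contribution ÷ (EBIT − I) = $6,921,104.40 ÷ $3,918,844.40 = 1.7661.
EPS therefore changes by 1.7661 × (+7.8%) = +13.8%.

+13.8%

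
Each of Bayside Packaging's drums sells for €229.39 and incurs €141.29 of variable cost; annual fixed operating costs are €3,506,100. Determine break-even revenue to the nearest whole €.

€9,128,993

Contribution margin per unit = €229.39 − €141.29 = €88.10, a CM ratio of €88.10 ÷ €229.39 = 0.3841.
Break-even revenue = fixed costs × price ÷ CM = €3,506,100 × €229.39 ÷ €88.10 = €9,128,993.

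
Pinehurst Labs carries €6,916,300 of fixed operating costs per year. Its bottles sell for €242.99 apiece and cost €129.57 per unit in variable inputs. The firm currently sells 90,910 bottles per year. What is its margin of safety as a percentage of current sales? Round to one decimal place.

32.9%

Contribution margin per unit = €242.99 − €129.57 = €113.42. Break-even units = €6,916,300 ÷ €113.42 = 60,979.55; break-even revenue = 60,979.55 × €242.99 = €14,817,419.65.
Actual sales revenue = 90,910 × €242.99 = €22,090,220.90.
Margin of safety = (€22,090,220.90 − €14,817,419.65) ÷ €22,090,220.90 = 32.9%.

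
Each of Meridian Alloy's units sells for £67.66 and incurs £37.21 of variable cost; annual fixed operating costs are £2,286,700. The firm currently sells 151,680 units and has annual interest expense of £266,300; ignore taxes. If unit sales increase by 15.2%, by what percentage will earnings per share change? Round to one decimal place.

Total contribution margin = 151,680 × £30.45 = £4,618,656.00.
EBIT = £4,618,656.00 − £2,286,700 = £2,331,956.00.
Interest = £266,300.00, so EBIT − I = £2,065,656.00.
Degree of combined leverage = contribution ÷ (EBIT − I) = £4,618,656.00 ÷ £2,065,656.00 = 2.2359.
EPS therefore changes by 2.2359 × (+15.2%) = +34.0%.

+34.0%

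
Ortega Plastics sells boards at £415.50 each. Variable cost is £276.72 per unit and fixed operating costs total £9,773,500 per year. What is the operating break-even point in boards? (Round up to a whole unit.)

Each unit contributes £415.50 − £276.72 = £138.78.
Break-even Q = £9,773,500 / £138.78 = 70,424.41 → 70,425 boards.

70,425 boards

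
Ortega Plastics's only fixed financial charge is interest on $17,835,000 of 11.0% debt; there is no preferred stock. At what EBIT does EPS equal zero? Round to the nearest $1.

$1,961,850

Annual interest = 11.0% × $17,835,000 = $1,961,850.00.
Without preferred stock the financial break-even is simply EBIT = interest = $1,961,850.00.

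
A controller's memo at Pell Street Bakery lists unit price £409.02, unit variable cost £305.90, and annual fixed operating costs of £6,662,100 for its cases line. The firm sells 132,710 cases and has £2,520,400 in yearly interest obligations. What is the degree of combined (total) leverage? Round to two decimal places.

At 132,710 units, contribution = 132,710 × £103.12 = £13,685,055.20.
Operating income = contribution − fixed costs = £13,685,055.20 − £6,662,100 = £7,022,955.20. Interest = £2,520,400.00.
DOL = £13,685,055.20 ÷ £7,022,955.20 = 1.9486; DFL = £7,022,955.20 ÷ £4,502,555.20 = 1.5598.
DCL = DOL × DFL = 1.9486 × 1.5598 = 3.0394.

3.04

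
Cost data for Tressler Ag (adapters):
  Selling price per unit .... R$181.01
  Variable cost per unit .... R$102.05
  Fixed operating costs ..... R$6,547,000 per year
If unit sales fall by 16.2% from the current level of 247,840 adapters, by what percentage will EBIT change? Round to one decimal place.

Total contribution margin = 247,840 × R$78.96 = R$19,569,446.40.
Operating income = contribution − fixed costs = R$19,569,446.40 − R$6,547,000 = R$13,022,446.40.
DOL = contribution ÷ EBIT = R$19,569,446.40 ÷ R$13,022,446.40 = 1.5027.
So EBIT moves 1.5027 × (-16.2%) = -24.3%.

-24.3%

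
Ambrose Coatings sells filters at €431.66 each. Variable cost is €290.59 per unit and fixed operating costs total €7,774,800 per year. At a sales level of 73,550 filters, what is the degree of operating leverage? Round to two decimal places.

3.99

At 73,550 units, contribution = 73,550 × €141.07 = €10,375,698.50.
EBIT = €10,375,698.50 − €7,774,800 = €2,600,898.50.
So DOL = total CM / EBIT = €10,375,698.50 / €2,600,898.50 = 3.9893.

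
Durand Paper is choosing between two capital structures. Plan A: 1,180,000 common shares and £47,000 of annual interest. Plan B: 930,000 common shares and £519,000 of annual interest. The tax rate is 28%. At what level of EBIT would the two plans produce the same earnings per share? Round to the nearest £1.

£2,274,840

At indifference, (EBIT − 47,000)(1 − t)/1,180,000 = (EBIT − 519,000)(1 − t)/930,000.
Cancelling (1 − t) and cross-multiplying: 930,000·(EBIT − 47,000) = 1,180,000·(EBIT − 519,000).
EBIT × (1,180,000 − 930,000) = 519,000 × 1,180,000 − 47,000 × 930,000 = 568,710,000,000, so EBIT = 568,710,000,000 ÷ 250,000 = 2,274,840.00.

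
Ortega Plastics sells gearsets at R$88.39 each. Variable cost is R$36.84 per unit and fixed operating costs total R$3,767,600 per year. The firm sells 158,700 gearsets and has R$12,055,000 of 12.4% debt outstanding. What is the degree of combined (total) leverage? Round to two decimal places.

2.80

At 158,700 units, contribution = 158,700 × R$51.55 = R$8,180,985.00.
EBIT = R$8,180,985.00 − R$3,767,600 = R$4,413,385.00. Interest = R$1,494,820.00, so EBIT − I = R$2,918,565.00.
DCL = contribution ÷ (EBIT − I) = R$8,180,985.00 ÷ R$2,918,565.00 = 2.8031.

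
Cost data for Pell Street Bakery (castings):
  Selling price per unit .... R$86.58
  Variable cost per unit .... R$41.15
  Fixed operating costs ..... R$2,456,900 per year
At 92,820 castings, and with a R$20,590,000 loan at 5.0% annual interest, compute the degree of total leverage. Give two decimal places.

5.77

Contribution at this volume is 92,820 × R$45.43 = R$4,216,812.60.
EBIT = R$4,216,812.60 − R$2,456,900 = R$1,759,912.60. Interest = R$1,029,500.00, so EBIT − I = R$730,412.60.
DCL = contribution ÷ (EBIT − I) = R$4,216,812.60 ÷ R$730,412.60 = 5.7732.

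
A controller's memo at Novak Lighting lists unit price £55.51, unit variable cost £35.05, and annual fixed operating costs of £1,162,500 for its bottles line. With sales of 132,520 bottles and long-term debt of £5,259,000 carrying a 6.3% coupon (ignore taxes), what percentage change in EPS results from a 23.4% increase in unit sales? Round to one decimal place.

At 132,520 units, contribution = 132,520 × £20.46 = £2,711,359.20.
EBIT = £2,711,359.20 − £1,162,500 = £1,548,859.20.
Interest = £331,317.00, so EBIT − I = £1,217,542.20.
DCL = total CM / (EBIT − I) = £2,711,359.20 / £1,217,542.20 = 2.2269.
EPS therefore changes by 2.2269 × (+23.4%) = +52.1%.

+52.1%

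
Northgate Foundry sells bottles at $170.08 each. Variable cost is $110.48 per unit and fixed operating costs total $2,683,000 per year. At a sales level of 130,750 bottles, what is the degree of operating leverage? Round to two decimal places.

1.53

Contribution at this volume is 130,750 × $59.60 = $7,792,700.00.
EBIT = $7,792,700.00 − $2,683,000 = $5,109,700.00.
So DOL = total CM / EBIT = $7,792,700.00 / $5,109,700.00 = 1.5251.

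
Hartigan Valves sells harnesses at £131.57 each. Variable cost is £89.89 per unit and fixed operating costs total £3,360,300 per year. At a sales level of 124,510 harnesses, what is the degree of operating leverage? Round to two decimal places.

2.84

At 124,510 units, contribution = 124,510 × £41.68 = £5,189,576.80.
Operating income = contribution − fixed costs = £5,189,576.80 − £3,360,300 = £1,829,276.80.
DOL = contribution ÷ EBIT = £5,189,576.80 ÷ £1,829,276.80 = 2.8370.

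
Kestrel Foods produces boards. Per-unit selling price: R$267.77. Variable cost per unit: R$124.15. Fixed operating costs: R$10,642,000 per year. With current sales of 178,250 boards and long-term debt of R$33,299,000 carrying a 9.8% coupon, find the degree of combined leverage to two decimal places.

2.19

Total contribution margin = 178,250 × R$143.62 = R$25,600,265.00.
Operating income = contribution − fixed costs = R$25,600,265.00 − R$10,642,000 = R$14,958,265.00. Interest = R$3,263,302.00, so EBIT − I = R$11,694,963.00.
Degree of total leverage = total CM / (EBIT − interest) = R$25,600,265.00 / R$11,694,963.00 = 2.1890.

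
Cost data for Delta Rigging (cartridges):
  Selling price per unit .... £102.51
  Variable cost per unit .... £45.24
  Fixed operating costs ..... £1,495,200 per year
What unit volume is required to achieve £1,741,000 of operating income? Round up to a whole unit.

56,508 cartridges

Unit CM = price − variable cost = £102.51 − £45.24 = £57.27.
Need Q such that Q × £57.27 − £1,495,200 = £1,741,000, i.e. Q = £3,236,200 / £57.27 = 56,507.77 → 56,508.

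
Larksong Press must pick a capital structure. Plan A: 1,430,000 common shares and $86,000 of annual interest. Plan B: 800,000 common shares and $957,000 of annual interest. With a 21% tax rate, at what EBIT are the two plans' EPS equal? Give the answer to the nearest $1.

$2,063,032

At indifference, (EBIT − 86,000)(1 − t)/1,430,000 = (EBIT − 957,000)(1 − t)/800,000.
The (1 − t) factor cancels: (EBIT − 86,000) × 800,000 = (EBIT − 957,000) × 1,430,000.
EBIT × (1,430,000 − 800,000) = 957,000 × 1,430,000 − 86,000 × 800,000 = 1,299,710,000,000, so EBIT = 1,299,710,000,000 ÷ 630,000 = 2,063,031.75.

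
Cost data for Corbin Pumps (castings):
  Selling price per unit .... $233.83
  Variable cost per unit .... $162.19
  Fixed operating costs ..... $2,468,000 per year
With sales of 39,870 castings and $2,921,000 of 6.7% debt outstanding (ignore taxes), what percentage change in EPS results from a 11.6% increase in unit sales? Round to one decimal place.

Contribution at this volume is 39,870 × $71.64 = $2,856,286.80.
Operating income = contribution − fixed costs = $2,856,286.80 − $2,468,000 = $388,286.80.
After interest of $195,707.00, pre-tax earnings = $192,579.80.
Degree of combined leverage = contribution ÷ (EBIT − I) = $2,856,286.80 ÷ $192,579.80 = 14.8317.
%ΔEPS = DCL × %ΔSales = 14.8317 × +11.6% = +172.0%.

+172.0%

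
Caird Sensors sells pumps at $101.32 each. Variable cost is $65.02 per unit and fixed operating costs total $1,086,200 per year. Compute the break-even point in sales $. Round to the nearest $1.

$3,031,785

Contribution margin per unit = $101.32 − $65.02 = $36.30, a CM ratio of $36.30 ÷ $101.32 = 0.3583.
Break-even revenue = fixed costs × price ÷ CM = $1,086,200 × $101.32 ÷ $36.30 = $3,031,785.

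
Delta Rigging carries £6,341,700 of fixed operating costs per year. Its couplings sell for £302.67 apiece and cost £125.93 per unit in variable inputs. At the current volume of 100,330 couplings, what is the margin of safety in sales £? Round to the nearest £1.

£19,506,621

Unit CM = price − variable cost = £302.67 − £125.93 = £176.74. Break-even units = £6,341,700 ÷ £176.74 = 35,881.52; break-even revenue = 35,881.52 × £302.67 = £10,860,259.92.
Actual sales revenue = 100,330 × £302.67 = £30,366,881.10.
Margin of safety = £30,366,881.10 − £10,860,259.92 = £19,506,621.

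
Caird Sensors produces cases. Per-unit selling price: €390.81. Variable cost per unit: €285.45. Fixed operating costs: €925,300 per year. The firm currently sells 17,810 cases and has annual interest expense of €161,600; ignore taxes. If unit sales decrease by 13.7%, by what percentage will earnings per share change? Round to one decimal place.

Contribution at this volume is 17,810 × €105.36 = €1,876,461.60.
EBIT = €1,876,461.60 − €925,300 = €951,161.60.
After interest of €161,600.00, pre-tax earnings = €789,561.60.
DCL = total CM / (EBIT − I) = €1,876,461.60 / €789,561.60 = 2.3766.
%ΔEPS = DCL × %ΔSales = 2.3766 × -13.7% = -32.6%.

-32.6%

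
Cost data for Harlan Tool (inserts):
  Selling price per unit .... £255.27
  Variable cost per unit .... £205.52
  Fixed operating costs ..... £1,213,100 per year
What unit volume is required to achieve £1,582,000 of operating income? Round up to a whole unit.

Each unit contributes £255.27 − £205.52 = £49.75.
Units = (FC + target) / CM = (£1,213,100 + £1,582,000) / £49.75 = 56,182.91, so 56,183 inserts.

56,183 inserts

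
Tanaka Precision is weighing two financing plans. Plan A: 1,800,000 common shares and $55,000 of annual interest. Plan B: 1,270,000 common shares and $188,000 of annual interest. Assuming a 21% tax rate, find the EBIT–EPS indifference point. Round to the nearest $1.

At indifference, (EBIT − 55,000)(1 − t)/1,800,000 = (EBIT − 188,000)(1 − t)/1,270,000.
Cancelling (1 − t) and cross-multiplying: 1,270,000·(EBIT − 55,000) = 1,800,000·(EBIT − 188,000).
Solving, EBIT = (188,000·1,800,000 − 55,000·1,270,000) / (1,800,000 − 1,270,000) = 268,550,000,000 / 530,000 = 506,698.11.

$506,698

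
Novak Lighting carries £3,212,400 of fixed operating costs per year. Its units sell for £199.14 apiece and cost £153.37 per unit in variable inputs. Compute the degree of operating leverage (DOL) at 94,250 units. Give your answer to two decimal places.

3.92

At 94,250 units, contribution = 94,250 × £45.77 = £4,313,822.50.
Subtracting fixed costs: EBIT = £4,313,822.50 − £3,212,400 = £1,101,422.50.
Degree of operating leverage = £4,313,822.50 / £1,101,422.50 = 3.9166.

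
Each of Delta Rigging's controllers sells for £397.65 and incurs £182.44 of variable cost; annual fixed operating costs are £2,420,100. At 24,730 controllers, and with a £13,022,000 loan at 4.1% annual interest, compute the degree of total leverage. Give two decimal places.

2.25

Total contribution margin = 24,730 × £215.21 = £5,322,143.30.
Subtracting fixed costs: EBIT = £5,322,143.30 − £2,420,100 = £2,902,043.30. Interest = £533,902.00, so EBIT − I = £2,368,141.30.
Degree of total leverage = total CM / (EBIT − interest) = £5,322,143.30 / £2,368,141.30 = 2.2474.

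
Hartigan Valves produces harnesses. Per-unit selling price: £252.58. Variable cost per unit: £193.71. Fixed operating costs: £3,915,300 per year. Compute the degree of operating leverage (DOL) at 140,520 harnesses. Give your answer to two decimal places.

1.90

Contribution at this volume is 140,520 × £58.87 = £8,272,412.40.
EBIT = £8,272,412.40 − £3,915,300 = £4,357,112.40.
Degree of operating leverage = £8,272,412.40 / £4,357,112.40 = 1.8986.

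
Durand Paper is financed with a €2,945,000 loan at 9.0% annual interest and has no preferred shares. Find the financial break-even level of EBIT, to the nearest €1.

Annual interest = 9.0% × €2,945,000 = €265,050.00.
Without preferred stock the financial break-even is simply EBIT = interest = €265,050.00.

€265,050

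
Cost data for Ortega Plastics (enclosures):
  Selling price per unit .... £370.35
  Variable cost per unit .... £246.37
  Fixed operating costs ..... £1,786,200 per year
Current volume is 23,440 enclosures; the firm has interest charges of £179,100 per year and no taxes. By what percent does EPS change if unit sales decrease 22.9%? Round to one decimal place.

Contribution at this volume is 23,440 × £123.98 = £2,906,091.20.
EBIT = £2,906,091.20 − £1,786,200 = £1,119,891.20.
Interest = £179,100.00, so EBIT − I = £940,791.20.
DCL = total CM / (EBIT − I) = £2,906,091.20 / £940,791.20 = 3.0890.
%ΔEPS = DCL × %ΔSales = 3.0890 × -22.9% = -70.7%.

-70.7%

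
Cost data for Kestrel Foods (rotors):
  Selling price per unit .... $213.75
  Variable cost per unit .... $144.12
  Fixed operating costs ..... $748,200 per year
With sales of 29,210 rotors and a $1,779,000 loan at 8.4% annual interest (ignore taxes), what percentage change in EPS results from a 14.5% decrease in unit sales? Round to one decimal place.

At 29,210 units, contribution = 29,210 × $69.63 = $2,033,892.30.
Subtracting fixed costs: EBIT = $2,033,892.30 − $748,200 = $1,285,692.30.
After interest of $149,436.00, pre-tax earnings = $1,136,256.30.
Degree of combined leverage = contribution ÷ (EBIT − I) = $2,033,892.30 ÷ $1,136,256.30 = 1.7900.
EPS therefore changes by 1.7900 × (-14.5%) = -26.0%.

-26.0%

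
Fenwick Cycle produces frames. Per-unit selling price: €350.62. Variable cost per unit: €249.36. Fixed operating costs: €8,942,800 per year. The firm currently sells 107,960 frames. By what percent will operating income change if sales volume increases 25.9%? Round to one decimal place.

At 107,960 units, contribution = 107,960 × €101.26 = €10,932,029.60.
Subtracting fixed costs: EBIT = €10,932,029.60 − €8,942,800 = €1,989,229.60.
So DOL = total CM / EBIT = €10,932,029.60 / €1,989,229.60 = 5.4956.
%ΔEBIT = DOL × %ΔSales = 5.4956 × +25.9% = +142.3%.

+142.3%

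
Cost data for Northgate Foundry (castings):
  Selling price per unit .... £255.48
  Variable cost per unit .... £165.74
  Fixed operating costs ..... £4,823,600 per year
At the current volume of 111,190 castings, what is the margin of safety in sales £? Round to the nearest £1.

Unit CM = price − variable cost = £255.48 − £165.74 = £89.74. Break-even units = £4,823,600 ÷ £89.74 = 53,750.84; break-even revenue = 53,750.84 × £255.48 = £13,732,263.52.
Actual sales revenue = 111,190 × £255.48 = £28,406,821.20.
Margin of safety = £28,406,821.20 − £13,732,263.52 = £14,674,558.

£14,674,558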